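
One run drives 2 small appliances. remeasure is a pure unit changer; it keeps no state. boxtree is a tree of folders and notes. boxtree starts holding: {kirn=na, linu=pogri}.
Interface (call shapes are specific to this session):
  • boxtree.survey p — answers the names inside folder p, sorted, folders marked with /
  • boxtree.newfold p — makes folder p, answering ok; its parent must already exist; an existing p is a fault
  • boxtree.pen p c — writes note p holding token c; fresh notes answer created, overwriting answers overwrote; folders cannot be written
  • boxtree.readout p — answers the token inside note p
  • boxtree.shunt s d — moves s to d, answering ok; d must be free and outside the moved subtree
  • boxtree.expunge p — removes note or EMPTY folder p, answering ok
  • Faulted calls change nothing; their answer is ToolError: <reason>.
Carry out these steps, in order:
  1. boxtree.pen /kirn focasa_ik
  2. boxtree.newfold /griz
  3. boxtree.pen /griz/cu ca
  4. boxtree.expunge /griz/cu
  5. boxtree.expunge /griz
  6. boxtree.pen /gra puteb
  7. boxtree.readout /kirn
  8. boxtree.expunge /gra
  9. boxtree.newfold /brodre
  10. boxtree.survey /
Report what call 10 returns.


Answer: [brodre/, kirn, linu]

Derivation:
I call boxtree.pen using p=/kirn, c=focasa_ik, and see overwrote.
Then boxtree.newfold using p=/griz, — result: ok.
Next I call boxtree.pen using p=/griz/cu, c=ca, → created.
I call boxtree.expunge using p=/griz/cu, → ok.
Using boxtree.expunge using p=/griz, and get ok.
I try boxtree.pen using p=/gra, c=puteb, yielding created.
Calling boxtree.readout using p=/kirn, and see focasa_ik.
I try boxtree.expunge using p=/gra, → ok.
I invoke boxtree.newfold using p=/brodre, and see ok.
Now I run boxtree.survey using p=/, — result: [brodre/, kirn, linu].


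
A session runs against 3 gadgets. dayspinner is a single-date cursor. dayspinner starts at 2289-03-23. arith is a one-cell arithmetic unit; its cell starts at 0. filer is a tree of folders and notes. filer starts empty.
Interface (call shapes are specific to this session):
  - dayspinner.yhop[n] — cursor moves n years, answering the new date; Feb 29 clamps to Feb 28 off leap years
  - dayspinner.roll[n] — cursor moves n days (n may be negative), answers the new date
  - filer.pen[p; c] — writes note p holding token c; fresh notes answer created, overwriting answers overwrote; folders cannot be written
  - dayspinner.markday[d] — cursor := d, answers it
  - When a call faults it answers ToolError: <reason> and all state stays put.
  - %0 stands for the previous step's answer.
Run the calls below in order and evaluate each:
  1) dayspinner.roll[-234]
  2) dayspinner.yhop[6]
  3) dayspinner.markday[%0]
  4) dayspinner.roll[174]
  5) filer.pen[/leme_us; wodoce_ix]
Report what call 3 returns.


Do: dayspinner.roll[n='-234']
See: 2288-08-01
Do: dayspinner.yhop[n='6']
See: 2294-08-01
Do: dayspinner.markday[d='%0']
See: 2294-08-01
Do: dayspinner.roll[n='174']
See: 2295-01-22
Do: filer.pen[p='/leme_us'; c='wodoce_ix']
See: created

Answer: 2294-08-01


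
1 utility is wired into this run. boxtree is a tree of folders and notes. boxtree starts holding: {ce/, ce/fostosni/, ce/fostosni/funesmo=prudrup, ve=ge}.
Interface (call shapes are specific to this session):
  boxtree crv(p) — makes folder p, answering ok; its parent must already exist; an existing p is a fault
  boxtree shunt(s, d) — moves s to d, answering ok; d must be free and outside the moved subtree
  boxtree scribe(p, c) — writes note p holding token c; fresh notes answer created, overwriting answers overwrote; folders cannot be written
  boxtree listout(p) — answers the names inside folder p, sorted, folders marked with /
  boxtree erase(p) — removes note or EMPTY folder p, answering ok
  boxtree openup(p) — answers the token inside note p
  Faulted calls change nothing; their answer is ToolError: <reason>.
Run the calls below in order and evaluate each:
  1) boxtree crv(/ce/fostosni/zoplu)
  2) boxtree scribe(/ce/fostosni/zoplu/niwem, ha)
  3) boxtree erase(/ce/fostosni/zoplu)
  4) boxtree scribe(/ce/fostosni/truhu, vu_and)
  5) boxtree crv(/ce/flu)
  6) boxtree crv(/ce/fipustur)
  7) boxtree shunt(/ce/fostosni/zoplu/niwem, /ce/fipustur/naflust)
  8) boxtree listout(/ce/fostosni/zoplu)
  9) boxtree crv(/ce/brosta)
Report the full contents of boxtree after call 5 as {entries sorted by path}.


[in] boxtree crv p→/ce/fostosni/zoplu
[out] ok
[in] boxtree scribe p→/ce/fostosni/zoplu/niwem c→ha
[out] created
[in] boxtree erase p→/ce/fostosni/zoplu
[out] ToolError: not empty
[in] boxtree scribe p→/ce/fostosni/truhu c→vu_and
[out] created
[in] boxtree crv p→/ce/flu
[out] ok
[in] boxtree crv p→/ce/fipustur
[out] ok
[in] boxtree shunt s→/ce/fostosni/zoplu/niwem d→/ce/fipustur/naflust
[out] ok
[in] boxtree listout p→/ce/fostosni/zoplu
[out] []
[in] boxtree crv p→/ce/brosta
[out] ok

Answer: {ce/, ce/flu/, ce/fostosni/, ce/fostosni/funesmo=prudrup, ce/fostosni/truhu=vu_and, ce/fostosni/zoplu/, ce/fostosni/zoplu/niwem=ha, ve=ge}


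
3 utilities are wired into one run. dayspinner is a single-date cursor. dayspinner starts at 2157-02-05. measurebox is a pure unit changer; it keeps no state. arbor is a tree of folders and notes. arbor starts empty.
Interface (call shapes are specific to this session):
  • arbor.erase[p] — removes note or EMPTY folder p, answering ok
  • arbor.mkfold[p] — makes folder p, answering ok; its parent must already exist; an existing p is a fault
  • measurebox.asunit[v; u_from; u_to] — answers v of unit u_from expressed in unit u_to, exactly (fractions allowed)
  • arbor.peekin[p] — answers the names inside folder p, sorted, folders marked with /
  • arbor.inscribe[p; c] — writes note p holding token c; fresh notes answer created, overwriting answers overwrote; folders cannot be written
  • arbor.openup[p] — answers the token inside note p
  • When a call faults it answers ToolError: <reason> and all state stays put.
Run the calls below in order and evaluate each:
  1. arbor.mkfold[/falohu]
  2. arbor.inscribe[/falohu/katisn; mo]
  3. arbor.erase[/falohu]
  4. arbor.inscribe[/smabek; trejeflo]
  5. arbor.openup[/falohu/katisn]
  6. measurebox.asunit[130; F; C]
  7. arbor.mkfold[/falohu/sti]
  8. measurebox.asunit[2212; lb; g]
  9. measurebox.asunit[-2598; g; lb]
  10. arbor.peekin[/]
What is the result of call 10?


Answer: [falohu/, smabek]

Derivation:
! arbor.mkfold(/falohu) : ok
! arbor.inscribe(/falohu/katisn, mo) : created
! arbor.erase(/falohu) : ToolError: not empty
! arbor.inscribe(/smabek, trejeflo) : created
! arbor.openup(/falohu/katisn) : mo
! measurebox.asunit(130, F, C) : 490/9
! arbor.mkfold(/falohu/sti) : ok
! measurebox.asunit(2212, lb, g) : 25083658061/25000
! measurebox.asunit(-2598, g, lb) : -259800000/45359237
! arbor.peekin(/) : [falohu/, smabek]


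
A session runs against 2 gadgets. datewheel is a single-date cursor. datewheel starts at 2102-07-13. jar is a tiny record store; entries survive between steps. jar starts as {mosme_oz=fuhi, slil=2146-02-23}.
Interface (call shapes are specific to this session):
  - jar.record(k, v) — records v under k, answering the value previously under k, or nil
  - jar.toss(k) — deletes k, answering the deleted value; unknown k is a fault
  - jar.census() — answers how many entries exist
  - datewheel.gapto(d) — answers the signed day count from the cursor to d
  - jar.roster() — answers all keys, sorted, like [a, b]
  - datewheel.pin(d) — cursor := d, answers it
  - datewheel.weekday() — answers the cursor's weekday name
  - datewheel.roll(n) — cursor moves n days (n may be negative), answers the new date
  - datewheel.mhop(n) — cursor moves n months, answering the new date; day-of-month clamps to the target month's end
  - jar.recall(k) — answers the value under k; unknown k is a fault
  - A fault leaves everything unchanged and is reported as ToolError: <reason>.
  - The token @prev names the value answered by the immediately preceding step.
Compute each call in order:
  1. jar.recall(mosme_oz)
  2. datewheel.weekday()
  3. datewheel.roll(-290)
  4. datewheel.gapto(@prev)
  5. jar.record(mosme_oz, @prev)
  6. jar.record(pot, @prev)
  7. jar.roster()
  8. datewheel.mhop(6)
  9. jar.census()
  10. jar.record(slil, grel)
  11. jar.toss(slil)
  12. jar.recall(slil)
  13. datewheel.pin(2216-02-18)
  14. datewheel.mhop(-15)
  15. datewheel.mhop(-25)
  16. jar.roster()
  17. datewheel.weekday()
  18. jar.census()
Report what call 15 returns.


Answer: 2212-10-18

Derivation:
-> recall(mosme_oz)
<- fuhi
-> weekday()
<- Thursday
-> roll(-290)
<- 2101-09-26
-> gapto(@prev)
<- 0
-> record(mosme_oz, @prev)
<- fuhi
-> record(pot, @prev)
<- nil
-> roster()
<- [mosme_oz, pot, slil]
-> mhop(6)
<- 2102-03-26
-> census()
<- 3
-> record(slil, grel)
<- 2146-02-23
-> toss(slil)
<- grel
-> recall(slil)
<- ToolError: no such key slil
-> pin(2216-02-18)
<- 2216-02-18
-> mhop(-15)
<- 2214-11-18
-> mhop(-25)
<- 2212-10-18
-> roster()
<- [mosme_oz, pot]
-> weekday()
<- Sunday
-> census()
<- 2


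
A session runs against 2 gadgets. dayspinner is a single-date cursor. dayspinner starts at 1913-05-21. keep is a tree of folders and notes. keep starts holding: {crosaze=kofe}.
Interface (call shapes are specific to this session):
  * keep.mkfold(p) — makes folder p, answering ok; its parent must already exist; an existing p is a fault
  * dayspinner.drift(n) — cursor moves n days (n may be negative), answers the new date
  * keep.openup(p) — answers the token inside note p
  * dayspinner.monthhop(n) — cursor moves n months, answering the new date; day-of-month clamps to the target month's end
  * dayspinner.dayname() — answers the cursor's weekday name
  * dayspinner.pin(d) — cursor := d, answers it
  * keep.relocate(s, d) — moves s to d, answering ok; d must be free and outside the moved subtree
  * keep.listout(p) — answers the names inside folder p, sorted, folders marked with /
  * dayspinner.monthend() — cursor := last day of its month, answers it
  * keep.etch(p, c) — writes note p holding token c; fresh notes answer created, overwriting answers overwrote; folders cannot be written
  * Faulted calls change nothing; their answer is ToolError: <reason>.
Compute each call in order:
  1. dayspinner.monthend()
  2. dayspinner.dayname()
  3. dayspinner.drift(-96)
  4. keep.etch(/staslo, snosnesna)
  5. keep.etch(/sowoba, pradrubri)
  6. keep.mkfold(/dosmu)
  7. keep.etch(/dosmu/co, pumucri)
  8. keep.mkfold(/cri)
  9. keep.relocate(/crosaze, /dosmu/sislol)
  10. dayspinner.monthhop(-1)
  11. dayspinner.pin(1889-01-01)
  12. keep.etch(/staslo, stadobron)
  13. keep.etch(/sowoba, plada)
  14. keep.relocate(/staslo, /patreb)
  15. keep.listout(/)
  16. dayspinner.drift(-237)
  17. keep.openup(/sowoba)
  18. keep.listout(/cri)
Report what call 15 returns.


Then monthend, → 1913-05-31.
I invoke dayname, and get Saturday.
I try drift on -96, and get 1913-02-24.
I run etch on /staslo, snosnesna, yielding created.
Using etch on /sowoba, pradrubri, → created.
Then mkfold on /dosmu, and see ok.
Invoking etch on /dosmu/co, pumucri, → created.
Now I run mkfold on /cri, and get ok.
Then relocate on /crosaze, /dosmu/sislol, which returns ok.
Next I call monthhop on -1, giving 1913-01-24.
Calling pin on 1889-01-01, yielding 1889-01-01.
I call etch on /staslo, stadobron, — result: overwrote.
I try etch on /sowoba, plada: overwrote.
Using relocate on /staslo, /patreb, which returns ok.
Invoking listout on /, giving [cri/, dosmu/, patreb, sowoba].
I try drift on -237, and get 1888-05-09.
Invoking openup on /sowoba, and observe plada.
Then listout on /cri, → [].

Answer: [cri/, dosmu/, patreb, sowoba]


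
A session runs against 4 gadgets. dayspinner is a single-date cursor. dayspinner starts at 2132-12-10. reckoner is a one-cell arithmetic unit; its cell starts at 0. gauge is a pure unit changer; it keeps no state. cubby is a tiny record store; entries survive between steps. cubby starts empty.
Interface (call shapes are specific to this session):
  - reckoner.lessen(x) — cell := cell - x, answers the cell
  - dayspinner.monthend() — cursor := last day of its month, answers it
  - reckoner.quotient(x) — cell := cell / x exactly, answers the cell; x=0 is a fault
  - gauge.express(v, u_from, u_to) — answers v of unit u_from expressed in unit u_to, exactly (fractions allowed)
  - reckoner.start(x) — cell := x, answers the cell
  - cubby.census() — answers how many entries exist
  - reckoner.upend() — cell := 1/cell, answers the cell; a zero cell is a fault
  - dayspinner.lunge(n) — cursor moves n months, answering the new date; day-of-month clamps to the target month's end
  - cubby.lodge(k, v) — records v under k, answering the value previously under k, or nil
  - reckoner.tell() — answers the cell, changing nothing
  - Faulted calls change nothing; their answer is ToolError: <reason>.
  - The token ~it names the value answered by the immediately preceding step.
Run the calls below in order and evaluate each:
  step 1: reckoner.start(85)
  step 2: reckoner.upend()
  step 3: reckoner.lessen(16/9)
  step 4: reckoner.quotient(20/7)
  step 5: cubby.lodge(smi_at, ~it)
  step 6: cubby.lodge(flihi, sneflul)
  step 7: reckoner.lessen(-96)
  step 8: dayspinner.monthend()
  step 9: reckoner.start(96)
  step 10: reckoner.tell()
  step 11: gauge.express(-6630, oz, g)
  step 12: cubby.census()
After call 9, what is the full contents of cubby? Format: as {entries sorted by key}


Then start passing x='85', and get 85.
Invoking upend, yielding 1/85.
Then lessen passing x='16/9', and see -1351/765.
Next I call quotient passing x='20/7', — result: -9457/15300.
I call lodge passing k='smi_at', v='~it', giving nil.
I invoke lodge passing k='flihi', v='sneflul', and see nil.
Then lessen passing x='-96', and get 1459343/15300.
I use monthend, and see 2132-12-31.
Invoking start passing x='96', — result: 96.
Calling tell(), yielding 96.
I use express passing v='-6630', u_from='oz', u_to='g', — result: -30073174131/160000.
Next I call census, and get 2.

Answer: {flihi=sneflul, smi_at=-9457/15300}


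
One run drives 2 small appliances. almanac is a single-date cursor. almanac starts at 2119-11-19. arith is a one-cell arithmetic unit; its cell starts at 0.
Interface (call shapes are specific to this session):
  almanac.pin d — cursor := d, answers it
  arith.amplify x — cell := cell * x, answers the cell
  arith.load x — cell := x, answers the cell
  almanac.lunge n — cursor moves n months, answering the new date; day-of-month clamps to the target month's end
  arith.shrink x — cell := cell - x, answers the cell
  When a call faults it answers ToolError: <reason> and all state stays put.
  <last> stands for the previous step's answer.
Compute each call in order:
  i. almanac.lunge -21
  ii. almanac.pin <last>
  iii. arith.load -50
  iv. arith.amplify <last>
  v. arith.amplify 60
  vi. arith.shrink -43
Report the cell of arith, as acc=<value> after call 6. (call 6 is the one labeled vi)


[in] lunge -21
  2118-02-19
[in] pin <last>
  2118-02-19
[in] load -50
  -50
[in] amplify <last>
  2500
[in] amplify 60
  150000
[in] shrink -43
  150043

Answer: acc=150043


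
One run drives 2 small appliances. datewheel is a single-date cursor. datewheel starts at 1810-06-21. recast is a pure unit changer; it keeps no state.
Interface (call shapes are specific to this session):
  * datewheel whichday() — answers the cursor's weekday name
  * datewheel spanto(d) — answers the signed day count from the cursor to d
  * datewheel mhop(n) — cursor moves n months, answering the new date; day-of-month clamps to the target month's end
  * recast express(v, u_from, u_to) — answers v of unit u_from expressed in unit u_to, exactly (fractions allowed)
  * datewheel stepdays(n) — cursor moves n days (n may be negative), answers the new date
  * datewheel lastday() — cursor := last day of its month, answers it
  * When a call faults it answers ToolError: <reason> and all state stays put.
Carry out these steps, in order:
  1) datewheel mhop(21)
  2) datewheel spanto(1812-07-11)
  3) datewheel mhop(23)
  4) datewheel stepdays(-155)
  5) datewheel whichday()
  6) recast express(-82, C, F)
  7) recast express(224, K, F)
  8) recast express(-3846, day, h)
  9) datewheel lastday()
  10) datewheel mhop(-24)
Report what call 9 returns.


Answer: 1813-09-30

Derivation:
Do: datewheel mhop[n: 21]
See: 1812-03-21
Do: datewheel spanto[d: 1812-07-11]
See: 112
Do: datewheel mhop[n: 23]
See: 1814-02-21
Do: datewheel stepdays[n: -155]
See: 1813-09-19
Do: datewheel whichday[]
See: Sunday
Do: recast express[v: -82; u_from: C; u_to: F]
See: -578/5
Do: recast express[v: 224; u_from: K; u_to: F]
See: -5647/100
Do: recast express[v: -3846; u_from: day; u_to: h]
See: -92304
Do: datewheel lastday[]
See: 1813-09-30
Do: datewheel mhop[n: -24]
See: 1811-09-30


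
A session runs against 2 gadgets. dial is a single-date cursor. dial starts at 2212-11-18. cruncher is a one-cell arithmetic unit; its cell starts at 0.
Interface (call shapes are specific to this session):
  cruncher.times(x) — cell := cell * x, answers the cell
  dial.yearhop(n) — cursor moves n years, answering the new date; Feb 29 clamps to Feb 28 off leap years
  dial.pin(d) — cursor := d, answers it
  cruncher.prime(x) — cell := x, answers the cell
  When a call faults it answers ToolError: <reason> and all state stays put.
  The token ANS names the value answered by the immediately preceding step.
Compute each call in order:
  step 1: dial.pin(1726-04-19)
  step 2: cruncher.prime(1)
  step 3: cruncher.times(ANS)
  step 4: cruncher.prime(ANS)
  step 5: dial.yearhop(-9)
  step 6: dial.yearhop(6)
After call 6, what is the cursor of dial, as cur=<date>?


I use dial.pin using d='1726-04-19': 1726-04-19.
Using cruncher.prime using x='1', and see 1.
I try cruncher.times using x='ANS', and get 1.
Using cruncher.prime using x='ANS', yielding 1.
Then dial.yearhop using n='-9': 1717-04-19.
I try dial.yearhop using n='6', yielding 1723-04-19.

Answer: cur=1723-04-19


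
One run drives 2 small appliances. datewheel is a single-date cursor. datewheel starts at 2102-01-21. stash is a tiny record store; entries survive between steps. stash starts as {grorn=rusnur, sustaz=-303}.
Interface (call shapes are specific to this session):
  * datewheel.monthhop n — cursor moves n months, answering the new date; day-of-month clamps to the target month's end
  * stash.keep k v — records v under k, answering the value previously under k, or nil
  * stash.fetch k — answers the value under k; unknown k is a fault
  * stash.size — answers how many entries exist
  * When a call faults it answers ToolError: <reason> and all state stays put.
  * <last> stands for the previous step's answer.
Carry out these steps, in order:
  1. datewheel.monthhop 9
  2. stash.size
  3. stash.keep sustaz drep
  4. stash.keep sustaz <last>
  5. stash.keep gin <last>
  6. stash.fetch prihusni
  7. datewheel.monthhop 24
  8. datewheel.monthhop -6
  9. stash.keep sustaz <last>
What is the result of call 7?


Then monthhop with n: 9: 2102-10-21.
Calling size(), → 2.
I use keep with k: sustaz, v: drep, and get -303.
I use keep with k: sustaz, v: <last>, which returns drep.
Next I call keep with k: gin, v: <last>, which returns nil.
I call fetch with k: prihusni, and get ToolError: no such key prihusni.
I try monthhop with n: 24: 2104-10-21.
Calling monthhop with n: -6, giving 2104-04-21.
I call keep with k: sustaz, v: <last>, and see -303.

Answer: 2104-10-21


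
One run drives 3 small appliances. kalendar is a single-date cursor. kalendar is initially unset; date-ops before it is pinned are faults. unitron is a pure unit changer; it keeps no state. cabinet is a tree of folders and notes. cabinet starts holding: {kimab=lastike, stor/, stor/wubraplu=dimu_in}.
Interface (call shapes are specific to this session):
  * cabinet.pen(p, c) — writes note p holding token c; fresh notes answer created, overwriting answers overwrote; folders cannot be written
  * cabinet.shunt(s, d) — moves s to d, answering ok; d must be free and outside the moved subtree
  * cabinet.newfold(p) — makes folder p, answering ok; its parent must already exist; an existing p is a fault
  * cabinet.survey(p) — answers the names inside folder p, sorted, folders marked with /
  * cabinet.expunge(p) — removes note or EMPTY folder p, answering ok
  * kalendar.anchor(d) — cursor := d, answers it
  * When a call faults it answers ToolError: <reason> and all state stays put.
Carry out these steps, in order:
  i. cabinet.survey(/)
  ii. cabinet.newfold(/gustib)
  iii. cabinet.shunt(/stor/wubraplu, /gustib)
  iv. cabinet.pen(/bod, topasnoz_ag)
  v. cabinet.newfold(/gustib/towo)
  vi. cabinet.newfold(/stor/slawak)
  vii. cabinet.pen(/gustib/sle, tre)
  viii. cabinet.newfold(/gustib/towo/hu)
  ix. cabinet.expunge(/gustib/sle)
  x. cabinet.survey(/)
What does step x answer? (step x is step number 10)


Do: cabinet.survey[p: /]
See: [kimab, stor/]
Do: cabinet.newfold[p: /gustib]
See: ok
Do: cabinet.shunt[s: /stor/wubraplu; d: /gustib]
See: ToolError: exists
Do: cabinet.pen[p: /bod; c: topasnoz_ag]
See: created
Do: cabinet.newfold[p: /gustib/towo]
See: ok
Do: cabinet.newfold[p: /stor/slawak]
See: ok
Do: cabinet.pen[p: /gustib/sle; c: tre]
See: created
Do: cabinet.newfold[p: /gustib/towo/hu]
See: ok
Do: cabinet.expunge[p: /gustib/sle]
See: ok
Do: cabinet.survey[p: /]
See: [bod, gustib/, kimab, stor/]

Answer: [bod, gustib/, kimab, stor/]


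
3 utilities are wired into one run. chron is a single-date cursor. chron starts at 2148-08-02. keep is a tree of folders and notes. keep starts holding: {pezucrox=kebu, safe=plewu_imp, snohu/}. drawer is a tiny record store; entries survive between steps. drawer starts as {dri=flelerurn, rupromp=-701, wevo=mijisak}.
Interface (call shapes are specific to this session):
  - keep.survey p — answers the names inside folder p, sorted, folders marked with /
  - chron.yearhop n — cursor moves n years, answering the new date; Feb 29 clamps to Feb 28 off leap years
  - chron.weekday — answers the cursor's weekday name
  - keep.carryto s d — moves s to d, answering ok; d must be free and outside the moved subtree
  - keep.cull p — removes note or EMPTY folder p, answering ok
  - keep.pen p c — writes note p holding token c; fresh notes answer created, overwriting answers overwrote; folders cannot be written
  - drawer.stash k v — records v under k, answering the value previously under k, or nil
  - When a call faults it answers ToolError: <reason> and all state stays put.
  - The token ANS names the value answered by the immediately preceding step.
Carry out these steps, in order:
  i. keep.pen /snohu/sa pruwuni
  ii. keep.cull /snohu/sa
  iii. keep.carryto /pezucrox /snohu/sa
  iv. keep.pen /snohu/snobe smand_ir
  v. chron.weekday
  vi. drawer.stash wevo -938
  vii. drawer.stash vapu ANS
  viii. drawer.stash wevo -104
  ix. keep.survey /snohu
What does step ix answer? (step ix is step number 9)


Answer: [sa, snobe]

Derivation:
-> keep.pen(/snohu/sa, pruwuni)
<- created
-> keep.cull(/snohu/sa)
<- ok
-> keep.carryto(/pezucrox, /snohu/sa)
<- ok
-> keep.pen(/snohu/snobe, smand_ir)
<- created
-> chron.weekday()
<- Friday
-> drawer.stash(wevo, -938)
<- mijisak
-> drawer.stash(vapu, ANS)
<- nil
-> drawer.stash(wevo, -104)
<- -938
-> keep.survey(/snohu)
<- [sa, snobe]


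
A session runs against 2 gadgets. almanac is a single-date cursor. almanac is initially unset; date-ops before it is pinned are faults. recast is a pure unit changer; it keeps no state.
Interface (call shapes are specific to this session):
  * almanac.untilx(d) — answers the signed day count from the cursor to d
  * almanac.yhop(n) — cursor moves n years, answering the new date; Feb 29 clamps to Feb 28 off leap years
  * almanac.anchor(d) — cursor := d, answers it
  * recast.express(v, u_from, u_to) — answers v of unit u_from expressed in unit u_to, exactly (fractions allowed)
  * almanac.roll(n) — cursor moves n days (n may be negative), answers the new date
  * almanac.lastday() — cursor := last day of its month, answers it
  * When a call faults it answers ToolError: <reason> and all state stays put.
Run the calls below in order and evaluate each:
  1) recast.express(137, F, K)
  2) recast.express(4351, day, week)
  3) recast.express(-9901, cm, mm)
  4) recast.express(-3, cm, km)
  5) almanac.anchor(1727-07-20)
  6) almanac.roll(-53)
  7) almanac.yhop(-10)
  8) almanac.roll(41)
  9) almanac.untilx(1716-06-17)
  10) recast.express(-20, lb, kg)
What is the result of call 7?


Answer: 1717-05-28

Derivation:
Act: recast.express[v: 137; u_from: F; u_to: K]
Obs: 19889/60
Act: recast.express[v: 4351; u_from: day; u_to: week]
Obs: 4351/7
Act: recast.express[v: -9901; u_from: cm; u_to: mm]
Obs: -99010
Act: recast.express[v: -3; u_from: cm; u_to: km]
Obs: -3/100000
Act: almanac.anchor[d: 1727-07-20]
Obs: 1727-07-20
Act: almanac.roll[n: -53]
Obs: 1727-05-28
Act: almanac.yhop[n: -10]
Obs: 1717-05-28
Act: almanac.roll[n: 41]
Obs: 1717-07-08
Act: almanac.untilx[d: 1716-06-17]
Obs: -386
Act: recast.express[v: -20; u_from: lb; u_to: kg]
Obs: -45359237/5000000


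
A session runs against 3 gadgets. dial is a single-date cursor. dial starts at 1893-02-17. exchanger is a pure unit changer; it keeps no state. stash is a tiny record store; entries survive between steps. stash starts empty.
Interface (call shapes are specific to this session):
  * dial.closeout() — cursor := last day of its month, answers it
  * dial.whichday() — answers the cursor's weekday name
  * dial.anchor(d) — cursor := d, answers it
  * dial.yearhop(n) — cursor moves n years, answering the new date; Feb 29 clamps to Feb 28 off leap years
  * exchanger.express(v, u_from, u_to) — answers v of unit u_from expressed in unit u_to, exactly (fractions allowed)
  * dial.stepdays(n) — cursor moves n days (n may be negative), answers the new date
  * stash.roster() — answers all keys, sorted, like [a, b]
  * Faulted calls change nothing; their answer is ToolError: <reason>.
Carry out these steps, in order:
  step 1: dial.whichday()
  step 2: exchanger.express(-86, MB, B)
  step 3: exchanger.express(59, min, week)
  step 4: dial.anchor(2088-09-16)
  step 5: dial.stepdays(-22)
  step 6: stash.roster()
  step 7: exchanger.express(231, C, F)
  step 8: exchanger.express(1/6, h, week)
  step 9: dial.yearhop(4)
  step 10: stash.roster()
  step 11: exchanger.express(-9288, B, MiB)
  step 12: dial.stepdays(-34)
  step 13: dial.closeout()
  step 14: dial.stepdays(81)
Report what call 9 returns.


Answer: 2092-08-25

Derivation:
CALL whichday[]
RET  Friday
CALL express[v: -86; u_from: MB; u_to: B]
RET  -86000000
CALL express[v: 59; u_from: min; u_to: week]
RET  59/10080
CALL anchor[d: 2088-09-16]
RET  2088-09-16
CALL stepdays[n: -22]
RET  2088-08-25
CALL roster[]
RET  []
CALL express[v: 231; u_from: C; u_to: F]
RET  2239/5
CALL express[v: 1/6; u_from: h; u_to: week]
RET  1/1008
CALL yearhop[n: 4]
RET  2092-08-25
CALL roster[]
RET  []
CALL express[v: -9288; u_from: B; u_to: MiB]
RET  -1161/131072
CALL stepdays[n: -34]
RET  2092-07-22
CALL closeout[]
RET  2092-07-31
CALL stepdays[n: 81]
RET  2092-10-20


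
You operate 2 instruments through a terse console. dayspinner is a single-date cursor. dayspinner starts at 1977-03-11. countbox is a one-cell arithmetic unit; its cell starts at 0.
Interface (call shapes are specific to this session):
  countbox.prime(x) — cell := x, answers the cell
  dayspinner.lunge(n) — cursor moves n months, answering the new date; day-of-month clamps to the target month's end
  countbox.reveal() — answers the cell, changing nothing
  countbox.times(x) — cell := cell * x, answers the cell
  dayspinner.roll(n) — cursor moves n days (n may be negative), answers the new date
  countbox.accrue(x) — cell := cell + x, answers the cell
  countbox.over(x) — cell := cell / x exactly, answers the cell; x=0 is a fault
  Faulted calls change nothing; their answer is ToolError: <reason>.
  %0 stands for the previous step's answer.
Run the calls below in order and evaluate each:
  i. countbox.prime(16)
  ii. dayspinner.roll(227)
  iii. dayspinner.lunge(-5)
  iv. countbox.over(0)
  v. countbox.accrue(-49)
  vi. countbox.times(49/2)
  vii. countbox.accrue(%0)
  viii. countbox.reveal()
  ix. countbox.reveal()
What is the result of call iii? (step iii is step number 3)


Answer: 1977-05-24

Derivation:
I try prime using x: 16, and observe 16.
Calling roll using n: 227, which returns 1977-10-24.
I run lunge using n: -5, which returns 1977-05-24.
I invoke over using x: 0, giving ToolError: division by zero.
Then accrue using x: -49, which returns -33.
Then times using x: 49/2: -1617/2.
I use accrue using x: %0, → -1617.
Using reveal, and observe -1617.
I try reveal(), and see -1617.


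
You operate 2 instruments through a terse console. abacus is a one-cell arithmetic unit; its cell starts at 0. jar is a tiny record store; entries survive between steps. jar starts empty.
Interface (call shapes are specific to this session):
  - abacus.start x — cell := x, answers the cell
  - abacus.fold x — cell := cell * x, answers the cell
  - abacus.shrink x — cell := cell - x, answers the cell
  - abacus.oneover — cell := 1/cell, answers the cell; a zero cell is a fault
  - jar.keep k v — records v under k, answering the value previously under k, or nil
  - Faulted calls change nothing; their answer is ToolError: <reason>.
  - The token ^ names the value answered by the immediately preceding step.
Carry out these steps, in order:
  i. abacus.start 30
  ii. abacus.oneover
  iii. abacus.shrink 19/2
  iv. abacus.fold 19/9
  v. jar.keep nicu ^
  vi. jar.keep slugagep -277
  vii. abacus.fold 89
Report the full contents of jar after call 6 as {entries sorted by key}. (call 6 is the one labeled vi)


Answer: {nicu=-2698/135, slugagep=-277}

Derivation:
I call abacus.start(x: 30), and observe 30.
Then abacus.oneover(), yielding 1/30.
Calling abacus.shrink(x: 19/2), → -142/15.
I call abacus.fold(x: 19/9), → -2698/135.
Next I call jar.keep(k: nicu, v: ^), yielding nil.
I invoke jar.keep(k: slugagep, v: -277), and see nil.
I call abacus.fold(x: 89), and see -240122/135.


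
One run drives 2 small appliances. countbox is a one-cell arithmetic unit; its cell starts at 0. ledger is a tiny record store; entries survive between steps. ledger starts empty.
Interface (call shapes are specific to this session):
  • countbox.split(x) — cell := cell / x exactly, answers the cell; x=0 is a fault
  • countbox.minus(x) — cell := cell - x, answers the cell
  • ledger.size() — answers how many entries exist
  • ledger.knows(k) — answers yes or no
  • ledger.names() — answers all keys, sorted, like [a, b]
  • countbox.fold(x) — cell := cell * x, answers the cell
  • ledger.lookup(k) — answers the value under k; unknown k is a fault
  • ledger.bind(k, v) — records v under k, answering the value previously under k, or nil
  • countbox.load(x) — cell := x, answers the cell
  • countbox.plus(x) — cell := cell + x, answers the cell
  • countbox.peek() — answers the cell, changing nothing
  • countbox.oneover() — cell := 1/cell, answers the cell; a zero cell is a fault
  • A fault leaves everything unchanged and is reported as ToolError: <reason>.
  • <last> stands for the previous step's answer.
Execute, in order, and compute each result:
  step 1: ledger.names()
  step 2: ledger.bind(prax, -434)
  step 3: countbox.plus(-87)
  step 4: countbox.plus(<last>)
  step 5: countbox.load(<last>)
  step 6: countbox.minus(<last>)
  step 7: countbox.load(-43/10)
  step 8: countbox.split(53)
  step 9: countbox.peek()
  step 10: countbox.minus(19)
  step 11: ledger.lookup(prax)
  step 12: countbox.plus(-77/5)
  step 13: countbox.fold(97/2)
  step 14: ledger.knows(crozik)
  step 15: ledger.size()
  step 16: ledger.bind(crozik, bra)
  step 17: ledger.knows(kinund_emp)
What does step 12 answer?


·→ ledger.names()
·← []
·→ ledger.bind(prax, -434)
·← nil
·→ countbox.plus(-87)
·← -87
·→ countbox.plus(<last>)
·← -174
·→ countbox.load(<last>)
·← -174
·→ countbox.minus(<last>)
·← 0
·→ countbox.load(-43/10)
·← -43/10
·→ countbox.split(53)
·← -43/530
·→ countbox.peek()
·← -43/530
·→ countbox.minus(19)
·← -10113/530
·→ ledger.lookup(prax)
·← -434
·→ countbox.plus(-77/5)
·← -3655/106
·→ countbox.fold(97/2)
·← -354535/212
·→ ledger.knows(crozik)
·← no
·→ ledger.size()
·← 1
·→ ledger.bind(crozik, bra)
·← nil
·→ ledger.knows(kinund_emp)
·← no

Answer: -3655/106


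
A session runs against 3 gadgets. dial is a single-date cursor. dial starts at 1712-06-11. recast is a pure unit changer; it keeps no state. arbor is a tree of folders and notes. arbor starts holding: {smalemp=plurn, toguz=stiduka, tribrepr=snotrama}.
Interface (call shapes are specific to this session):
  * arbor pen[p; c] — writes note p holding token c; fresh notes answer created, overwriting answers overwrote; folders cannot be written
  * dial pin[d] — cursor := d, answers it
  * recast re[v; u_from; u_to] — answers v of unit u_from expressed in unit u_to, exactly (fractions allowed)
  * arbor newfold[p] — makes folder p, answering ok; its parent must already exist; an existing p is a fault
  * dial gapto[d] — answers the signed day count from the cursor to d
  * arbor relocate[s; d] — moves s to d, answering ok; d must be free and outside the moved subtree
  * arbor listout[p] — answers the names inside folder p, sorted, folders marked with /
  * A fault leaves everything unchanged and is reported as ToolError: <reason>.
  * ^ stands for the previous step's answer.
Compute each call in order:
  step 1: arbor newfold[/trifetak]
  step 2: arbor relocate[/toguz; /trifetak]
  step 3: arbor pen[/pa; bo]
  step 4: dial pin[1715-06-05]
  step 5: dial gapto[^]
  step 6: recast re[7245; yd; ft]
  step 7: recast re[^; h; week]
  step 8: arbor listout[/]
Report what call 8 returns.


Answer: [pa, smalemp, toguz, tribrepr, trifetak/]

Derivation:
// 1. arbor newfold(p→/trifetak) == ok
// 2. arbor relocate(s→/toguz, d→/trifetak) == ToolError: exists
// 3. arbor pen(p→/pa, c→bo) == created
// 4. dial pin(d→1715-06-05) == 1715-06-05
// 5. dial gapto(d→^) == 0
// 6. recast re(v→7245, u_from→yd, u_to→ft) == 21735
// 7. recast re(v→^, u_from→h, u_to→week) == 1035/8
// 8. arbor listout(p→/) == [pa, smalemp, toguz, tribrepr, trifetak/]


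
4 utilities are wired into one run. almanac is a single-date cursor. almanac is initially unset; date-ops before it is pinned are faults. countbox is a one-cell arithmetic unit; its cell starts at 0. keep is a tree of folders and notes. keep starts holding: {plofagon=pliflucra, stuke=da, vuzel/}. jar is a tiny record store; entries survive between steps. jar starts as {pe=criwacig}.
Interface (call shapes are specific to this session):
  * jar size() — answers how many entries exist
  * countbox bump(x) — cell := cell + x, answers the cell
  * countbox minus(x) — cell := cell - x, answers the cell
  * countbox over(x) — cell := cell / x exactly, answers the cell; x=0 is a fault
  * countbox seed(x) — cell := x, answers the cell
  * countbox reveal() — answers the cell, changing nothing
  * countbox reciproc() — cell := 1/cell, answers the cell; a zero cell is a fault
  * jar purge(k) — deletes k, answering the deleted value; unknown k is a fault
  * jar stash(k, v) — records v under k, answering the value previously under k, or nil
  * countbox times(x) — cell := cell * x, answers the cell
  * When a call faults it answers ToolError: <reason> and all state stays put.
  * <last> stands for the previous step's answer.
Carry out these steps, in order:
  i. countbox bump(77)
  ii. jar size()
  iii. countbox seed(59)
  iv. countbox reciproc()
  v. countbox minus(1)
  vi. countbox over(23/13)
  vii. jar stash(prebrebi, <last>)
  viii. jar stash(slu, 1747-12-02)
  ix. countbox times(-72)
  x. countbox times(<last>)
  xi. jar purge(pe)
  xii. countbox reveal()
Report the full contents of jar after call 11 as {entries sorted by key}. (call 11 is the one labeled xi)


Answer: {prebrebi=-754/1357, slu=1747-12-02}

Derivation:
→ countbox bump(x: 77)
← 77
→ jar size()
← 1
→ countbox seed(x: 59)
← 59
→ countbox reciproc()
← 1/59
→ countbox minus(x: 1)
← -58/59
→ countbox over(x: 23/13)
← -754/1357
→ jar stash(k: prebrebi, v: <last>)
← nil
→ jar stash(k: slu, v: 1747-12-02)
← nil
→ countbox times(x: -72)
← 54288/1357
→ countbox times(x: <last>)
← 2947186944/1841449
→ jar purge(k: pe)
← criwacig
→ countbox reveal()
← 2947186944/1841449


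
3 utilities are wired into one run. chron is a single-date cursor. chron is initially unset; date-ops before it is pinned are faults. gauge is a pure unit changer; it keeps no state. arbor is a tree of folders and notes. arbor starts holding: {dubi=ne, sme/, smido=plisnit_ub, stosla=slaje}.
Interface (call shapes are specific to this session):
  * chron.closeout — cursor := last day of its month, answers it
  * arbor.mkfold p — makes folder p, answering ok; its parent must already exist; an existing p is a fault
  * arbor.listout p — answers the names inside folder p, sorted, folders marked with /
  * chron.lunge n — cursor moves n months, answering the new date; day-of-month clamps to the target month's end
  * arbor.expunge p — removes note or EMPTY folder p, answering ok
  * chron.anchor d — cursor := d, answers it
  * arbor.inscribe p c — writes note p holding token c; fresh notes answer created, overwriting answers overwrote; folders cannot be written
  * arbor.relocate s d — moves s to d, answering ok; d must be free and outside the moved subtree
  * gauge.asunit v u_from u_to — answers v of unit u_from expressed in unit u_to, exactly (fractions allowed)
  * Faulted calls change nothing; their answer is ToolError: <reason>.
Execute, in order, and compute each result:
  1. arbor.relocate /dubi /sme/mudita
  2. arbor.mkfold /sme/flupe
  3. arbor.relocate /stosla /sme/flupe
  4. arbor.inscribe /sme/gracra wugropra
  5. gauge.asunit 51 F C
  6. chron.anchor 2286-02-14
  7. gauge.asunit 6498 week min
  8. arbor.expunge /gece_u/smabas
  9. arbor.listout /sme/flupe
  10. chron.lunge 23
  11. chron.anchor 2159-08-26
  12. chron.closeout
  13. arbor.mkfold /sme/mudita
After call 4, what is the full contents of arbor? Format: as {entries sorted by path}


Answer: {sme/, sme/flupe/, sme/gracra=wugropra, sme/mudita=ne, smido=plisnit_ub, stosla=slaje}

Derivation:
# 1. arbor.relocate(/dubi, /sme/mudita) ~> ok
# 2. arbor.mkfold(/sme/flupe) ~> ok
# 3. arbor.relocate(/stosla, /sme/flupe) ~> ToolError: exists
# 4. arbor.inscribe(/sme/gracra, wugropra) ~> created
# 5. gauge.asunit(51, F, C) ~> 95/9
# 6. chron.anchor(2286-02-14) ~> 2286-02-14
# 7. gauge.asunit(6498, week, min) ~> 65499840
# 8. arbor.expunge(/gece_u/smabas) ~> ToolError: not found
# 9. arbor.listout(/sme/flupe) ~> []
# 10. chron.lunge(23) ~> 2288-01-14
# 11. chron.anchor(2159-08-26) ~> 2159-08-26
# 12. chron.closeout() ~> 2159-08-31
# 13. arbor.mkfold(/sme/mudita) ~> ToolError: exists


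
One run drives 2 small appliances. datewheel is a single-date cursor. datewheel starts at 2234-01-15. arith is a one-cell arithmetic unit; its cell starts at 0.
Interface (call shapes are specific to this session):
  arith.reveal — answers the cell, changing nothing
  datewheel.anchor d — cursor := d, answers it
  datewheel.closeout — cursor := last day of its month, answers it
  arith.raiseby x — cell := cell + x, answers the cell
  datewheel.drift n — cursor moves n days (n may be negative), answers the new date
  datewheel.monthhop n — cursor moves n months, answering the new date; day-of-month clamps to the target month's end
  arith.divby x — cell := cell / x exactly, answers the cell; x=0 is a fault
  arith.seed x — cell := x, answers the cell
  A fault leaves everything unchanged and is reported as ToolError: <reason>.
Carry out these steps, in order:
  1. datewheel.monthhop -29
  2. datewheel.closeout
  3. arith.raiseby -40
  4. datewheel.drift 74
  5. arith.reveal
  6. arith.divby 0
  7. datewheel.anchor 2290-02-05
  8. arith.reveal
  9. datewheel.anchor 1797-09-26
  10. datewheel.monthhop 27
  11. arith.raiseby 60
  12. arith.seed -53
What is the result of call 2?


Answer: 2231-08-31

Derivation:
% datewheel.monthhop(n→-29) => 2231-08-15
% datewheel.closeout() => 2231-08-31
% arith.raiseby(x→-40) => -40
% datewheel.drift(n→74) => 2231-11-13
% arith.reveal() => -40
% arith.divby(x→0) => ToolError: division by zero
% datewheel.anchor(d→2290-02-05) => 2290-02-05
% arith.reveal() => -40
% datewheel.anchor(d→1797-09-26) => 1797-09-26
% datewheel.monthhop(n→27) => 1799-12-26
% arith.raiseby(x→60) => 20
% arith.seed(x→-53) => -53
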